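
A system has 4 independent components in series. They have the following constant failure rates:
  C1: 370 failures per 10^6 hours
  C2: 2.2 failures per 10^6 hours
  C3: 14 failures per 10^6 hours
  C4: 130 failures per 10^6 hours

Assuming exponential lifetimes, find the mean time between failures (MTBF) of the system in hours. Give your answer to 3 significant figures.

1940

Series of exponential components: λ_sys = Σ λ_i
λ_sys = 0.00037 + 0.0000022 + 0.000014 + 0.00013 = 5.1620e-04 /h
MTBF = 1 / λ_sys = 1940 h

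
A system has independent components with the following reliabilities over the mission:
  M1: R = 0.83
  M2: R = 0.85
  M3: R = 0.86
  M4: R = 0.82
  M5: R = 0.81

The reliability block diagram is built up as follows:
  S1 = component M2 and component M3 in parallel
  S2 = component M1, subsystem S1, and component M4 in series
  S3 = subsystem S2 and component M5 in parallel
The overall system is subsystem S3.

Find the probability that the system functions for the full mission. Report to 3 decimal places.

0.937

Parallel (M2 and M3): 1 − (1 − 0.85000)(1 − 0.86000) = 0.97900
Series (M1, [0.97900], and M4): 0.83000 × 0.97900 × 0.82000 = 0.66631
Parallel ([0.66631] and M5): 1 − (1 − 0.66631)(1 − 0.81000) = 0.937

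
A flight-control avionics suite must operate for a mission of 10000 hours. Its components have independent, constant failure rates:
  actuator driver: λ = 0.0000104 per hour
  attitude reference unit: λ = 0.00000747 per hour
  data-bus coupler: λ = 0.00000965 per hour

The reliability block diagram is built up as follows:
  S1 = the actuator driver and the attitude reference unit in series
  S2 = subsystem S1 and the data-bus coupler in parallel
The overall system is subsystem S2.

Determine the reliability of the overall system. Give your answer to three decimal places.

R(actuator driver) = exp(−0.0000104 × 10000) = 0.90123
R(attitude reference unit) = exp(−0.00000747 × 10000) = 0.92802
R(data-bus coupler) = exp(−0.00000965 × 10000) = 0.90801
Series (actuator driver and attitude reference unit): 0.90123 × 0.92802 = 0.83636
Parallel ([0.83636] and data-bus coupler): 1 − (1 − 0.83636)(1 − 0.90801) = 0.985

0.985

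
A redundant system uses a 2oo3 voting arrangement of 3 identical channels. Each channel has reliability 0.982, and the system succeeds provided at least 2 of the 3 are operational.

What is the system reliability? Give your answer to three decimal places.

0.999

R = Σ_{i=2}^{3} C(3,i) p^i (1−p)^{3−i} with p = 0.982
C(3,2)·0.982^2·0.018^1 = 0.05207
C(3,3)·0.982^3·0.018^0 = 0.94697
Sum = 0.999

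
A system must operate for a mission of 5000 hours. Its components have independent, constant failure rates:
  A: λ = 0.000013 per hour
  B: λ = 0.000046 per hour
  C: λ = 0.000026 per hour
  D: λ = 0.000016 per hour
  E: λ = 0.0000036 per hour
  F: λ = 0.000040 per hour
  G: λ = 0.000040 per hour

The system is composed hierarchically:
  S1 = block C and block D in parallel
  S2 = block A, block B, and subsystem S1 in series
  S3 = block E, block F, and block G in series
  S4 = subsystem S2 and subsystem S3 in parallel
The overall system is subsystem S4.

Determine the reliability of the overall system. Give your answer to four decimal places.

0.9103

R(A) = exp(−0.000013 × 5000) = 0.937067
R(B) = exp(−0.000046 × 5000) = 0.794534
R(C) = exp(−0.000026 × 5000) = 0.878095
R(D) = exp(−0.000016 × 5000) = 0.923116
R(E) = exp(−0.0000036 × 5000) = 0.982161
R(F) = exp(−0.000040 × 5000) = 0.818731
R(G) = exp(−0.000040 × 5000) = 0.818731
Parallel (C and D): 1 − (1 − 0.878095)(1 − 0.923116) = 0.990627
Series (A, B, and [0.990627]): 0.937067 × 0.794534 × 0.990627 = 0.737553
Series (E, F, and G): 0.982161 × 0.818731 × 0.818731 = 0.658363
Parallel ([0.737553] and [0.658363]): 1 − (1 − 0.737553)(1 − 0.658363) = 0.9103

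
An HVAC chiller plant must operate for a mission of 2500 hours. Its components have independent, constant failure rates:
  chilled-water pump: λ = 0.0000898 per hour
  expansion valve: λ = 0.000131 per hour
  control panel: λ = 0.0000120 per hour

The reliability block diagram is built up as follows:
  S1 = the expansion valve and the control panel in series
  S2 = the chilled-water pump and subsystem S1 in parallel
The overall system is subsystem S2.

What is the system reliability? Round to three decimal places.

R(chilled-water pump) = exp(−0.0000898 × 2500) = 0.79892
R(expansion valve) = exp(−0.000131 × 2500) = 0.72072
R(control panel) = exp(−0.0000120 × 2500) = 0.97045
Series (expansion valve and control panel): 0.72072 × 0.97045 = 0.69942
Parallel (chilled-water pump and [0.69942]): 1 − (1 − 0.79892)(1 − 0.69942) = 0.940

0.940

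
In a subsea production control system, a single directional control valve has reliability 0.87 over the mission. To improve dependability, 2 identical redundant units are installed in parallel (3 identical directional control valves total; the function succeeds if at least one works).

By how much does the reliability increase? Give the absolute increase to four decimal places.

R_before = 0.87
R_after = 1 − (1 − 0.87)^3 = 0.9978
ΔR = 0.9978 − 0.87 = 0.1278

0.1278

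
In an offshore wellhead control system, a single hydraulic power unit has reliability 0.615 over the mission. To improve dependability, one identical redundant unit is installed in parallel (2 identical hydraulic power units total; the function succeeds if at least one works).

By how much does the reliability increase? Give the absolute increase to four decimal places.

0.2368

R_before = 0.615
R_after = 1 − (1 − 0.615)^2 = 0.8518
ΔR = 0.8518 − 0.615 = 0.2368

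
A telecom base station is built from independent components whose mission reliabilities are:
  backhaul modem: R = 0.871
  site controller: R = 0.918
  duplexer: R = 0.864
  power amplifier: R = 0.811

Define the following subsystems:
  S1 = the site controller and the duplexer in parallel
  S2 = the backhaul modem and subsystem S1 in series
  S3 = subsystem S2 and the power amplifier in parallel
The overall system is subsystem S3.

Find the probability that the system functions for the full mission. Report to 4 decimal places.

0.9738

Parallel (site controller and duplexer): 1 − (1 − 0.918000)(1 − 0.864000) = 0.988848
Series (backhaul modem and [0.988848]): 0.871000 × 0.988848 = 0.861287
Parallel ([0.861287] and power amplifier): 1 − (1 − 0.861287)(1 − 0.811000) = 0.9738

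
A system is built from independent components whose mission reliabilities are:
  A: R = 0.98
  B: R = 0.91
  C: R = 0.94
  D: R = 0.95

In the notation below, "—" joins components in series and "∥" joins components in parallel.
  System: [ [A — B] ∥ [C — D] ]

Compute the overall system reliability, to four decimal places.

0.9884

Series (A and B): 0.980000 × 0.910000 = 0.891800
Series (C and D): 0.940000 × 0.950000 = 0.893000
Parallel ([0.891800] and [0.893000]): 1 − (1 − 0.891800)(1 − 0.893000) = 0.9884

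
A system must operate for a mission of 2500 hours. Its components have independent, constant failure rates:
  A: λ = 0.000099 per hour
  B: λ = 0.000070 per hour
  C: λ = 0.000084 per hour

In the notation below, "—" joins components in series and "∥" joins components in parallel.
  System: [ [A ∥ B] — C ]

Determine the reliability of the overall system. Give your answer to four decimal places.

0.7821

R(A) = exp(−0.000099 × 2500) = 0.780750
R(B) = exp(−0.000070 × 2500) = 0.839457
R(C) = exp(−0.000084 × 2500) = 0.810584
Parallel (A and B): 1 − (1 − 0.780750)(1 − 0.839457) = 0.964801
Series ([0.964801] and C): 0.964801 × 0.810584 = 0.7821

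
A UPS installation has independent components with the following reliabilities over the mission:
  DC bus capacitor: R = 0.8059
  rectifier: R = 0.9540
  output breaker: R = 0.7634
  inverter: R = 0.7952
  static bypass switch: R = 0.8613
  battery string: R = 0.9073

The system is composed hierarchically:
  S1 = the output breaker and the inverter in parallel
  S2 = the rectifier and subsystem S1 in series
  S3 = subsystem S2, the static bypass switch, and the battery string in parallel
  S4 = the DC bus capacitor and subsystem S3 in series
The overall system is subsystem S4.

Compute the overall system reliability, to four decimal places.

0.8049

Parallel (output breaker and inverter): 1 − (1 − 0.763400)(1 − 0.795200) = 0.951544
Series (rectifier and [0.951544]): 0.954000 × 0.951544 = 0.907773
Parallel ([0.907773], static bypass switch, and battery string): 1 − (1 − 0.907773)(1 − 0.861300)(1 − 0.907300) = 0.998814
Series (DC bus capacitor and [0.998814]): 0.805900 × 0.998814 = 0.8049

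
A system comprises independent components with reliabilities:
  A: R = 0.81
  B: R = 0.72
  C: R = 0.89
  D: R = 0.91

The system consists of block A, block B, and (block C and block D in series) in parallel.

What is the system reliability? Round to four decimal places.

Series (C and D): 0.890000 × 0.910000 = 0.809900
Parallel (A, B, and [0.809900]): 1 − (1 − 0.810000)(1 − 0.720000)(1 − 0.809900) = 0.9899

0.9899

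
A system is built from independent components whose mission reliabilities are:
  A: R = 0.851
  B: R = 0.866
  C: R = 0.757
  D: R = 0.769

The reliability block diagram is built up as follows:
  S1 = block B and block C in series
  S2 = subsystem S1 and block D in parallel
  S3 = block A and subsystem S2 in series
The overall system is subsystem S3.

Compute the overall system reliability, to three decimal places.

0.783

Series (B and C): 0.86600 × 0.75700 = 0.65556
Parallel ([0.65556] and D): 1 − (1 − 0.65556)(1 − 0.76900) = 0.92043
Series (A and [0.92043]): 0.85100 × 0.92043 = 0.783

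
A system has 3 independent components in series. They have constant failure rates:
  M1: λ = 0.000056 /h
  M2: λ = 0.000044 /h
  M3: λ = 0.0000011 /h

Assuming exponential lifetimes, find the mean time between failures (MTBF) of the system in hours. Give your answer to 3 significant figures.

9890

Series of exponential components: λ_sys = Σ λ_i
λ_sys = 0.000056 + 0.000044 + 0.0000011 = 1.0110e-04 /h
MTBF = 1 / λ_sys = 9890 h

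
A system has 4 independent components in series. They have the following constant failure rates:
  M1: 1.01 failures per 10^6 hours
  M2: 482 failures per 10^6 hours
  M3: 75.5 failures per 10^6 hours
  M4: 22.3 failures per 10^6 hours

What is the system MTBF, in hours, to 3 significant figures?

Series of exponential components: λ_sys = Σ λ_i
λ_sys = 0.00000101 + 0.000482 + 0.0000755 + 0.0000223 = 5.8081e-04 /h
MTBF = 1 / λ_sys = 1720 h

1720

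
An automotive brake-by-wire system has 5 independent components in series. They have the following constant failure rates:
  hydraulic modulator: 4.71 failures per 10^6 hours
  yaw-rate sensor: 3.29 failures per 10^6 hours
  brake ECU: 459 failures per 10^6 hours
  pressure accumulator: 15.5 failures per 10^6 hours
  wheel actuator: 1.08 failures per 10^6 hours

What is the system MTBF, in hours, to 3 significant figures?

Series of exponential components: λ_sys = Σ λ_i
λ_sys = 0.00000471 + 0.00000329 + 0.000459 + 0.0000155 + 0.00000108 = 4.8358e-04 /h
MTBF = 1 / λ_sys = 2070 h

2070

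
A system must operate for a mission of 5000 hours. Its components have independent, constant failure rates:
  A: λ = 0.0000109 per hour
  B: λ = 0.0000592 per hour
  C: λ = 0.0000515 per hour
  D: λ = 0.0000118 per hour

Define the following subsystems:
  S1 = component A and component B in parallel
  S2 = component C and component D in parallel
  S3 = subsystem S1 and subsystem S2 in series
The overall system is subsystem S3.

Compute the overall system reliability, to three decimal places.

0.974

R(A) = exp(−0.0000109 × 5000) = 0.94696
R(B) = exp(−0.0000592 × 5000) = 0.74379
R(C) = exp(−0.0000515 × 5000) = 0.77298
R(D) = exp(−0.0000118 × 5000) = 0.94271
Parallel (A and B): 1 − (1 − 0.94696)(1 − 0.74379) = 0.98641
Parallel (C and D): 1 − (1 − 0.77298)(1 − 0.94271) = 0.98699
Series ([0.98641] and [0.98699]): 0.98641 × 0.98699 = 0.974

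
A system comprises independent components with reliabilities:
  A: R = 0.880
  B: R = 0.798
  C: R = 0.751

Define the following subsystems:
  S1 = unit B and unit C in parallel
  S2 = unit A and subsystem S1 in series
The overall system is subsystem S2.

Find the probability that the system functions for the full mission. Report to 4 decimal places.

Parallel (B and C): 1 − (1 − 0.798000)(1 − 0.751000) = 0.949702
Series (A and [0.949702]): 0.880000 × 0.949702 = 0.8357

0.8357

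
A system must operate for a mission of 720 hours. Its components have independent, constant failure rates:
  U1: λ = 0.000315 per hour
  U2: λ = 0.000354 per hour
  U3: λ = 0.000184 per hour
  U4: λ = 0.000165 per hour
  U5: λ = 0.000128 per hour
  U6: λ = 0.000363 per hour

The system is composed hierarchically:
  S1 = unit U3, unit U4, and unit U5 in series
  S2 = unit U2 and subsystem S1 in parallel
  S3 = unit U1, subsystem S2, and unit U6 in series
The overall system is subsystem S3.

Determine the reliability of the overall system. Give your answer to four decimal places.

0.5736

R(U1) = exp(−0.000315 × 720) = 0.797080
R(U2) = exp(−0.000354 × 720) = 0.775009
R(U3) = exp(−0.000184 × 720) = 0.875920
R(U4) = exp(−0.000165 × 720) = 0.887985
R(U5) = exp(−0.000128 × 720) = 0.911959
R(U6) = exp(−0.000363 × 720) = 0.770004
Series (U3, U4, and U5): 0.875920 × 0.887985 × 0.911959 = 0.709325
Parallel (U2 and [0.709325]): 1 − (1 − 0.775009)(1 − 0.709325) = 0.934601
Series (U1, [0.934601], and U6): 0.797080 × 0.934601 × 0.770004 = 0.5736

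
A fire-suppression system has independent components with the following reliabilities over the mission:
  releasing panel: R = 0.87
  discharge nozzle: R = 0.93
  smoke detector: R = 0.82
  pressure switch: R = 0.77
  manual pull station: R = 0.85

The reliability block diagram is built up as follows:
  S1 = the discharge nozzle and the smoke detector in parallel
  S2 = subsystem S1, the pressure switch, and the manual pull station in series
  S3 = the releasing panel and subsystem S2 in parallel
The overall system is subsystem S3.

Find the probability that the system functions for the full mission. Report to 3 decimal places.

0.954

Parallel (discharge nozzle and smoke detector): 1 − (1 − 0.93000)(1 − 0.82000) = 0.98740
Series ([0.98740], pressure switch, and manual pull station): 0.98740 × 0.77000 × 0.85000 = 0.64625
Parallel (releasing panel and [0.64625]): 1 − (1 − 0.87000)(1 − 0.64625) = 0.954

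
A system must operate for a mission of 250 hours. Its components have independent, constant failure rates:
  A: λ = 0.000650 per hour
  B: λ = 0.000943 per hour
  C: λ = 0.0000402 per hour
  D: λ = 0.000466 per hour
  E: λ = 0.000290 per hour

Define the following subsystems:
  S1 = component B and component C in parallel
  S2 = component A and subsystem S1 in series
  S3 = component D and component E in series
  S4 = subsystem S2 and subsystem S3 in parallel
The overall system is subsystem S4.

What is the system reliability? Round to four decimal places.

0.9739

R(A) = exp(−0.000650 × 250) = 0.850016
R(B) = exp(−0.000943 × 250) = 0.789978
R(C) = exp(−0.0000402 × 250) = 0.990000
R(D) = exp(−0.000466 × 250) = 0.890030
R(E) = exp(−0.000290 × 250) = 0.930066
Parallel (B and C): 1 − (1 − 0.789978)(1 − 0.990000) = 0.997900
Series (A and [0.997900]): 0.850016 × 0.997900 = 0.848231
Series (D and E): 0.890030 × 0.930066 = 0.827787
Parallel ([0.848231] and [0.827787]): 1 − (1 − 0.848231)(1 − 0.827787) = 0.9739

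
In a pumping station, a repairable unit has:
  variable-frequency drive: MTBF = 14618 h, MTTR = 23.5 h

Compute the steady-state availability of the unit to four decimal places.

A(variable-frequency drive) = MTBF/(MTBF+MTTR) = 14618/(14618+23.5) = 0.9984

0.9984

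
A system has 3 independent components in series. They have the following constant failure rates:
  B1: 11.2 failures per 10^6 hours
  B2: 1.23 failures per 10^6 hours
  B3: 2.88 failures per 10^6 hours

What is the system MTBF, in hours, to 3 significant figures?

65300

Series of exponential components: λ_sys = Σ λ_i
λ_sys = 0.0000112 + 0.00000123 + 0.00000288 = 1.5310e-05 /h
MTBF = 1 / λ_sys = 65300 h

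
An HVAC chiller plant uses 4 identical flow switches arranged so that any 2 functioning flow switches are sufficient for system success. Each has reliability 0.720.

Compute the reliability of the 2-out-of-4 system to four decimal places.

R = Σ_{i=2}^{4} C(4,i) p^i (1−p)^{4−i} with p = 0.720
C(4,2)·0.720^2·0.280^2 = 0.243855
C(4,3)·0.720^3·0.280^1 = 0.418038
C(4,4)·0.720^4·0.280^0 = 0.268739
Sum = 0.9306

0.9306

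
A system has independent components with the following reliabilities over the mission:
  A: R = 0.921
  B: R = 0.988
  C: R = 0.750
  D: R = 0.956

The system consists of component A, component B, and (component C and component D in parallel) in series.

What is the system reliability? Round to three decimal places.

0.900

Parallel (C and D): 1 − (1 − 0.75000)(1 − 0.95600) = 0.98900
Series (A, B, and [0.98900]): 0.92100 × 0.98800 × 0.98900 = 0.900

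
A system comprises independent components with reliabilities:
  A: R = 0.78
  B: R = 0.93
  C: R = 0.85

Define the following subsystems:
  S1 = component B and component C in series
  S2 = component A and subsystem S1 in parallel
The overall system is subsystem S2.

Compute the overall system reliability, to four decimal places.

0.9539

Series (B and C): 0.930000 × 0.850000 = 0.790500
Parallel (A and [0.790500]): 1 − (1 − 0.780000)(1 − 0.790500) = 0.9539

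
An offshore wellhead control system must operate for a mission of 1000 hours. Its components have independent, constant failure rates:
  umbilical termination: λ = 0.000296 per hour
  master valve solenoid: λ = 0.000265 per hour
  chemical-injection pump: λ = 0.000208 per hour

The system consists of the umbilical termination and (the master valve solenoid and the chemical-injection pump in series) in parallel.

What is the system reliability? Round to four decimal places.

0.9034

R(umbilical termination) = exp(−0.000296 × 1000) = 0.743787
R(master valve solenoid) = exp(−0.000265 × 1000) = 0.767206
R(chemical-injection pump) = exp(−0.000208 × 1000) = 0.812207
Series (master valve solenoid and chemical-injection pump): 0.767206 × 0.812207 = 0.623130
Parallel (umbilical termination and [0.623130]): 1 − (1 − 0.743787)(1 − 0.623130) = 0.9034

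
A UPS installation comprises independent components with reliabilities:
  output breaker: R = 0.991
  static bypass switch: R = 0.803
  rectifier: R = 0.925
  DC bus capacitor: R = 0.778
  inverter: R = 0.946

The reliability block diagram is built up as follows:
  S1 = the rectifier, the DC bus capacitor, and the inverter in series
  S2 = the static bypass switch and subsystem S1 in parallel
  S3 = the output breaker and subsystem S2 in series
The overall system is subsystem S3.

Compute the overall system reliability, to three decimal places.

Series (rectifier, DC bus capacitor, and inverter): 0.92500 × 0.77800 × 0.94600 = 0.68079
Parallel (static bypass switch and [0.68079]): 1 − (1 − 0.80300)(1 − 0.68079) = 0.93712
Series (output breaker and [0.93712]): 0.99100 × 0.93712 = 0.929

0.929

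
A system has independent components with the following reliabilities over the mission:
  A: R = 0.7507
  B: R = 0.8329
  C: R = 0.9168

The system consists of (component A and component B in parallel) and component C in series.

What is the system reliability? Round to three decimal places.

0.879

Parallel (A and B): 1 − (1 − 0.75070)(1 − 0.83290) = 0.95834
Series ([0.95834] and C): 0.95834 × 0.91680 = 0.879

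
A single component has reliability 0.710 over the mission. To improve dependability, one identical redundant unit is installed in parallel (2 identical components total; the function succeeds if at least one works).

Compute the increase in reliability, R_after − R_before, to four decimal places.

R_before = 0.710
R_after = 1 − (1 − 0.710)^2 = 0.9159
ΔR = 0.9159 − 0.710 = 0.2059

0.2059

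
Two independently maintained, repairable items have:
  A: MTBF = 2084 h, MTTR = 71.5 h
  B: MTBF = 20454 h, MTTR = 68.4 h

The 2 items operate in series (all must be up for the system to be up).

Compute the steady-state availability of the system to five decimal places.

A(A) = MTBF/(MTBF+MTTR) = 2084/(2084+71.5) = 0.966829
A(B) = MTBF/(MTBF+MTTR) = 20454/(20454+68.4) = 0.996667
Series availability: 0.966829 × 0.996667 = 0.96361

0.96361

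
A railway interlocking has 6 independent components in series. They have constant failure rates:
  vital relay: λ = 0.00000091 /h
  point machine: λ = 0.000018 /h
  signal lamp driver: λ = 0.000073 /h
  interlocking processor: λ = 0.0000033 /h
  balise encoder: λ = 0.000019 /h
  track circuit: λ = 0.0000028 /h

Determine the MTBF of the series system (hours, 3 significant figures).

Series of exponential components: λ_sys = Σ λ_i
λ_sys = 0.00000091 + 0.000018 + 0.000073 + 0.0000033 + 0.000019 + 0.0000028 = 1.1701e-04 /h
MTBF = 1 / λ_sys = 8550 h

8550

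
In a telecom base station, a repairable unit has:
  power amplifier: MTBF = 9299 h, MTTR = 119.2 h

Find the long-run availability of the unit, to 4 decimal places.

0.9873

A(power amplifier) = MTBF/(MTBF+MTTR) = 9299/(9299+119.2) = 0.9873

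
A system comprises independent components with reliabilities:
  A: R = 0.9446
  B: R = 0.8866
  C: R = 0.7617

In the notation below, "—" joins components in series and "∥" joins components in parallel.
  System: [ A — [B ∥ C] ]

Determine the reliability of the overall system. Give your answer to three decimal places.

0.919

Parallel (B and C): 1 − (1 − 0.88660)(1 − 0.76170) = 0.97298
Series (A and [0.97298]): 0.94460 × 0.97298 = 0.919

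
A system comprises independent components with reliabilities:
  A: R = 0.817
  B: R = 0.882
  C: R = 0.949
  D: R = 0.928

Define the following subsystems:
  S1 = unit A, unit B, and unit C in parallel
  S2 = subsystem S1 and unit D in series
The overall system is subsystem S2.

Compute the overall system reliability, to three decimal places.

Parallel (A, B, and C): 1 − (1 − 0.81700)(1 − 0.88200)(1 − 0.94900) = 0.99890
Series ([0.99890] and D): 0.99890 × 0.92800 = 0.927

0.927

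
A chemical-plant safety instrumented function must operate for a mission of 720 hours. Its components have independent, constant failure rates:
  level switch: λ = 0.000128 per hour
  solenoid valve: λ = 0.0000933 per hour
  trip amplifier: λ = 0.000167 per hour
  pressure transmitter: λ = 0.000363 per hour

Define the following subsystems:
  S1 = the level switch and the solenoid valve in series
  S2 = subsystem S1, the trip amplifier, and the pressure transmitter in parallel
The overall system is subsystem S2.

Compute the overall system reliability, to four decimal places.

0.9962

R(level switch) = exp(−0.000128 × 720) = 0.911959
R(solenoid valve) = exp(−0.0000933 × 720) = 0.935031
R(trip amplifier) = exp(−0.000167 × 720) = 0.886708
R(pressure transmitter) = exp(−0.000363 × 720) = 0.770004
Series (level switch and solenoid valve): 0.911959 × 0.935031 = 0.852710
Parallel ([0.852710], trip amplifier, and pressure transmitter): 1 − (1 − 0.852710)(1 − 0.886708)(1 − 0.770004) = 0.9962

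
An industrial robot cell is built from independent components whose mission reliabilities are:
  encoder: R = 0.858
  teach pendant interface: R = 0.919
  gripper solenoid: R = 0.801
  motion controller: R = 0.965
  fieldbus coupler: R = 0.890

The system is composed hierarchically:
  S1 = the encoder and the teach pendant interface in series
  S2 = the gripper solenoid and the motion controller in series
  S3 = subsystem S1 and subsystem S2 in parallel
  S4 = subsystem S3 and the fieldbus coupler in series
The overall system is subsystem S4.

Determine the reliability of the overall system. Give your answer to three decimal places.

Series (encoder and teach pendant interface): 0.85800 × 0.91900 = 0.78850
Series (gripper solenoid and motion controller): 0.80100 × 0.96500 = 0.77297
Parallel ([0.78850] and [0.77297]): 1 − (1 − 0.78850)(1 − 0.77297) = 0.95198
Series ([0.95198] and fieldbus coupler): 0.95198 × 0.89000 = 0.847

0.847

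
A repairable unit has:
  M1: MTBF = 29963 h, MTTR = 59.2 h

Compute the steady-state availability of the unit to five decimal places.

0.99803

A(M1) = MTBF/(MTBF+MTTR) = 29963/(29963+59.2) = 0.99803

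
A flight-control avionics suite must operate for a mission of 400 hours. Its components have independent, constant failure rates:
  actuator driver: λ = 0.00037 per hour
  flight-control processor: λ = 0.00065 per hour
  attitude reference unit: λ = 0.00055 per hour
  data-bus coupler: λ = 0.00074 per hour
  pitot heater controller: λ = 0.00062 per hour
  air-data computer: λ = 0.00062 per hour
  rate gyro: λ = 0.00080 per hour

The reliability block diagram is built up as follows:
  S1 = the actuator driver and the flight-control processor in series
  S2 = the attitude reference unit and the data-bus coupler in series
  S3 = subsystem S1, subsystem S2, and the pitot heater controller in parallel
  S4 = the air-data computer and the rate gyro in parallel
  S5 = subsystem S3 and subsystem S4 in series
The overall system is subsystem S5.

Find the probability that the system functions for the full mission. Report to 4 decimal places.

R(actuator driver) = exp(−0.00037 × 400) = 0.862431
R(flight-control processor) = exp(−0.00065 × 400) = 0.771052
R(attitude reference unit) = exp(−0.00055 × 400) = 0.802519
R(data-bus coupler) = exp(−0.00074 × 400) = 0.743787
R(pitot heater controller) = exp(−0.00062 × 400) = 0.780360
R(air-data computer) = exp(−0.00062 × 400) = 0.780360
R(rate gyro) = exp(−0.00080 × 400) = 0.726149
Series (actuator driver and flight-control processor): 0.862431 × 0.771052 = 0.664979
Series (attitude reference unit and data-bus coupler): 0.802519 × 0.743787 = 0.596903
Parallel ([0.664979], [0.596903], and pitot heater controller): 1 − (1 − 0.664979)(1 − 0.596903)(1 − 0.780360) = 0.970339
Parallel (air-data computer and rate gyro): 1 − (1 − 0.780360)(1 − 0.726149) = 0.939851
Series ([0.970339] and [0.939851]): 0.970339 × 0.939851 = 0.9120

0.9120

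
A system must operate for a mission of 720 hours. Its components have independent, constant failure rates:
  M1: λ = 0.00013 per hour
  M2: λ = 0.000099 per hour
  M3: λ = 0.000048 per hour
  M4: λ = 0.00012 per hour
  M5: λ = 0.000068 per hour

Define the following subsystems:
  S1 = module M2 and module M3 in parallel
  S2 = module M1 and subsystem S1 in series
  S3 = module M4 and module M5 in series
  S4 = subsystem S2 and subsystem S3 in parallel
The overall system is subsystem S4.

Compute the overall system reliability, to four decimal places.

R(M1) = exp(−0.00013 × 720) = 0.910647
R(M2) = exp(−0.000099 × 720) = 0.931201
R(M3) = exp(−0.000048 × 720) = 0.966030
R(M4) = exp(−0.00012 × 720) = 0.917227
R(M5) = exp(−0.000068 × 720) = 0.952219
Parallel (M2 and M3): 1 − (1 − 0.931201)(1 − 0.966030) = 0.997663
Series (M1 and [0.997663]): 0.910647 × 0.997663 = 0.908519
Series (M4 and M5): 0.917227 × 0.952219 = 0.873401
Parallel ([0.908519] and [0.873401]): 1 − (1 − 0.908519)(1 − 0.873401) = 0.9884

0.9884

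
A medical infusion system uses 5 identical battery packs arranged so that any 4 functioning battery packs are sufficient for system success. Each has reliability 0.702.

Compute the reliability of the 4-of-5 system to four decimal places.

0.5323

R = Σ_{i=4}^{5} C(5,i) p^i (1−p)^{5−i} with p = 0.702
C(5,4)·0.702^4·0.298^1 = 0.361855
C(5,5)·0.702^5·0.298^0 = 0.170485
Sum = 0.5323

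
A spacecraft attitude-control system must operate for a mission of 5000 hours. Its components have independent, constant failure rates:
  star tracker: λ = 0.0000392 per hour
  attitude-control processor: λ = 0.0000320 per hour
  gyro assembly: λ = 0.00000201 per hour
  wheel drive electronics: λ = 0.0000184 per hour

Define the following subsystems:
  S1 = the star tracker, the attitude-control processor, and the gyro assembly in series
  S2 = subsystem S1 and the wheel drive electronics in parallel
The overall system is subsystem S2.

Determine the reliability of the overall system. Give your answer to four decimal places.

R(star tracker) = exp(−0.0000392 × 5000) = 0.822012
R(attitude-control processor) = exp(−0.0000320 × 5000) = 0.852144
R(gyro assembly) = exp(−0.00000201 × 5000) = 0.990000
R(wheel drive electronics) = exp(−0.0000184 × 5000) = 0.912105
Series (star tracker, attitude-control processor, and gyro assembly): 0.822012 × 0.852144 × 0.990000 = 0.693468
Parallel ([0.693468] and wheel drive electronics): 1 − (1 − 0.693468)(1 − 0.912105) = 0.9731

0.9731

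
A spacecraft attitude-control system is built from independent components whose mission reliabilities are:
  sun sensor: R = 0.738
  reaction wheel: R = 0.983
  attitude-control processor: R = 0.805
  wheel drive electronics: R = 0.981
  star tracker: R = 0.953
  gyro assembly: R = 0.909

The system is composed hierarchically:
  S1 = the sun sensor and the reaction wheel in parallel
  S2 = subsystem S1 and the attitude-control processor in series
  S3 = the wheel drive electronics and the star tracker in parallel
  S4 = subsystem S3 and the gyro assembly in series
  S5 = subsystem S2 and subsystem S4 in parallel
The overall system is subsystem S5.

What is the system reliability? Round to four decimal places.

0.9818

Parallel (sun sensor and reaction wheel): 1 − (1 − 0.738000)(1 − 0.983000) = 0.995546
Series ([0.995546] and attitude-control processor): 0.995546 × 0.805000 = 0.801415
Parallel (wheel drive electronics and star tracker): 1 − (1 − 0.981000)(1 − 0.953000) = 0.999107
Series ([0.999107] and gyro assembly): 0.999107 × 0.909000 = 0.908188
Parallel ([0.801415] and [0.908188]): 1 − (1 − 0.801415)(1 − 0.908188) = 0.9818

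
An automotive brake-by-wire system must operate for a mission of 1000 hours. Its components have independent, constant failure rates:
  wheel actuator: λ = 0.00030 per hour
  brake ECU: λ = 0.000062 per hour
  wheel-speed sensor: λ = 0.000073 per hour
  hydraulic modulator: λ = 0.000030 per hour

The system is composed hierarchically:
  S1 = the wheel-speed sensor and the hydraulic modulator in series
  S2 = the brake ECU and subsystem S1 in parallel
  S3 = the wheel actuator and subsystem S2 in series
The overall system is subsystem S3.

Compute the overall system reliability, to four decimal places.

0.7365

R(wheel actuator) = exp(−0.00030 × 1000) = 0.740818
R(brake ECU) = exp(−0.000062 × 1000) = 0.939883
R(wheel-speed sensor) = exp(−0.000073 × 1000) = 0.929601
R(hydraulic modulator) = exp(−0.000030 × 1000) = 0.970446
Series (wheel-speed sensor and hydraulic modulator): 0.929601 × 0.970446 = 0.902128
Parallel (brake ECU and [0.902128]): 1 − (1 − 0.939883)(1 − 0.902128) = 0.994116
Series (wheel actuator and [0.994116]): 0.740818 × 0.994116 = 0.7365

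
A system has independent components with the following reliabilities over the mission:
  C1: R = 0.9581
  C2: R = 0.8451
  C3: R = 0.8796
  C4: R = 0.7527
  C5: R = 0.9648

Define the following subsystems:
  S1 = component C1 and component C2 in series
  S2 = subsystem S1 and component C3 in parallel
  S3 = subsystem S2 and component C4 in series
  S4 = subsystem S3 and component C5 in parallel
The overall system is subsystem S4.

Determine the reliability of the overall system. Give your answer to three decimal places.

0.991

Series (C1 and C2): 0.95810 × 0.84510 = 0.80969
Parallel ([0.80969] and C3): 1 − (1 − 0.80969)(1 − 0.87960) = 0.97709
Series ([0.97709] and C4): 0.97709 × 0.75270 = 0.73546
Parallel ([0.73546] and C5): 1 − (1 − 0.73546)(1 − 0.96480) = 0.991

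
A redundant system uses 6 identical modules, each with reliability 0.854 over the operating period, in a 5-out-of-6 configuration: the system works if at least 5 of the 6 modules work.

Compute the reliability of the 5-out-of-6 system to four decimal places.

R = Σ_{i=5}^{6} C(6,i) p^i (1−p)^{6−i} with p = 0.854
C(6,5)·0.854^5·0.146^1 = 0.397918
C(6,6)·0.854^6·0.146^0 = 0.387925
Sum = 0.7858

0.7858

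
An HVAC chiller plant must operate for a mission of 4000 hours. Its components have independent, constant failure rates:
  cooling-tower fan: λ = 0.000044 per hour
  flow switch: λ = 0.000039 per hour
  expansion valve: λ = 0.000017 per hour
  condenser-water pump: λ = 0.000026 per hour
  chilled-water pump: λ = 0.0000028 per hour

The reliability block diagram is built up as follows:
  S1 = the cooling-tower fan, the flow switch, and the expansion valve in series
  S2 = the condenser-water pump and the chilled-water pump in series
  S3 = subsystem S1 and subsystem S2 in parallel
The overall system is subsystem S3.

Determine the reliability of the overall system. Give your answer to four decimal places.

R(cooling-tower fan) = exp(−0.000044 × 4000) = 0.838618
R(flow switch) = exp(−0.000039 × 4000) = 0.855559
R(expansion valve) = exp(−0.000017 × 4000) = 0.934260
R(condenser-water pump) = exp(−0.000026 × 4000) = 0.901225
R(chilled-water pump) = exp(−0.0000028 × 4000) = 0.988862
Series (cooling-tower fan, flow switch, and expansion valve): 0.838618 × 0.855559 × 0.934260 = 0.670320
Series (condenser-water pump and chilled-water pump): 0.901225 × 0.988862 = 0.891187
Parallel ([0.670320] and [0.891187]): 1 − (1 − 0.670320)(1 − 0.891187) = 0.9641

0.9641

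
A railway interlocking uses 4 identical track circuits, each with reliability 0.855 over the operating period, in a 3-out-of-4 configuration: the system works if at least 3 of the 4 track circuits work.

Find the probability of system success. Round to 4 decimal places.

R = Σ_{i=3}^{4} C(4,i) p^i (1−p)^{4−i} with p = 0.855
C(4,3)·0.855^3·0.145^1 = 0.362515
C(4,4)·0.855^4·0.145^0 = 0.534398
Sum = 0.8969

0.8969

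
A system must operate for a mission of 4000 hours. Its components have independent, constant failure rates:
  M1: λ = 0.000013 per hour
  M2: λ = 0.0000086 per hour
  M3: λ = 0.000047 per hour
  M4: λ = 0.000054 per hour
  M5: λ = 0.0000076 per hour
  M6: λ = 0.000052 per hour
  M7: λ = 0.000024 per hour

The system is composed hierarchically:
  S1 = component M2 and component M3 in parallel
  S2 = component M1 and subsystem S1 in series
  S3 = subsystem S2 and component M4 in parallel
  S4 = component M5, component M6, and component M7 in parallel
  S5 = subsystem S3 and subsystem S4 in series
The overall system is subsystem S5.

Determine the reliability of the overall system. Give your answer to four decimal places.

0.9886

R(M1) = exp(−0.000013 × 4000) = 0.949329
R(M2) = exp(−0.0000086 × 4000) = 0.966185
R(M3) = exp(−0.000047 × 4000) = 0.828615
R(M4) = exp(−0.000054 × 4000) = 0.805735
R(M5) = exp(−0.0000076 × 4000) = 0.970057
R(M6) = exp(−0.000052 × 4000) = 0.812207
R(M7) = exp(−0.000024 × 4000) = 0.908464
Parallel (M2 and M3): 1 − (1 − 0.966185)(1 − 0.828615) = 0.994205
Series (M1 and [0.994205]): 0.949329 × 0.994205 = 0.943828
Parallel ([0.943828] and M4): 1 − (1 − 0.943828)(1 − 0.805735) = 0.989088
Parallel (M5, M6, and M7): 1 − (1 − 0.970057)(1 − 0.812207)(1 − 0.908464) = 0.999485
Series ([0.989088] and [0.999485]): 0.989088 × 0.999485 = 0.9886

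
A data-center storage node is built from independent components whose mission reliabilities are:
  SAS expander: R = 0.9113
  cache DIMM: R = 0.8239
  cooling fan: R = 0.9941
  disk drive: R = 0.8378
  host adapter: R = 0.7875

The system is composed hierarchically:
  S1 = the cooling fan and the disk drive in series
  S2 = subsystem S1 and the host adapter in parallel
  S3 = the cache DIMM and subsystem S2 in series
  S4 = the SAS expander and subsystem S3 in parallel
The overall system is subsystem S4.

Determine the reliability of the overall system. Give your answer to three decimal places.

0.982

Series (cooling fan and disk drive): 0.99410 × 0.83780 = 0.83286
Parallel ([0.83286] and host adapter): 1 − (1 − 0.83286)(1 − 0.78750) = 0.96448
Series (cache DIMM and [0.96448]): 0.82390 × 0.96448 = 0.79464
Parallel (SAS expander and [0.79464]): 1 − (1 − 0.91130)(1 − 0.79464) = 0.982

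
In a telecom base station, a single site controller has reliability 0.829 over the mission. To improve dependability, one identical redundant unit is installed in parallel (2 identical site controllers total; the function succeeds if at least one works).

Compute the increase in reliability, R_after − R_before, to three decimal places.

0.142

R_before = 0.829
R_after = 1 − (1 − 0.829)^2 = 0.971
ΔR = 0.971 − 0.829 = 0.142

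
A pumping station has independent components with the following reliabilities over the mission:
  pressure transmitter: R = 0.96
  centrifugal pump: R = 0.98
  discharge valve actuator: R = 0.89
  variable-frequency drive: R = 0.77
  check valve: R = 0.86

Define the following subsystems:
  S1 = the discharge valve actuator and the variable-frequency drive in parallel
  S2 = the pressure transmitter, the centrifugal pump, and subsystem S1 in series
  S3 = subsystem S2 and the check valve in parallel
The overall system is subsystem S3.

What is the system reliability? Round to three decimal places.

Parallel (discharge valve actuator and variable-frequency drive): 1 − (1 − 0.89000)(1 − 0.77000) = 0.97470
Series (pressure transmitter, centrifugal pump, and [0.97470]): 0.96000 × 0.98000 × 0.97470 = 0.91700
Parallel ([0.91700] and check valve): 1 − (1 − 0.91700)(1 − 0.86000) = 0.988

0.988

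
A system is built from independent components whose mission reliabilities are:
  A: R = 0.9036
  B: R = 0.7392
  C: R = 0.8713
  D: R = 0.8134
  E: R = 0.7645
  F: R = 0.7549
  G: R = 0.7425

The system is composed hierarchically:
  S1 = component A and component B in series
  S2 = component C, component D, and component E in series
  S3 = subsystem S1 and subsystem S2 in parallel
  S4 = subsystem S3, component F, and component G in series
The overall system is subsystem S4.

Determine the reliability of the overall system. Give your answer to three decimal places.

0.475

Series (A and B): 0.90360 × 0.73920 = 0.66794
Series (C, D, and E): 0.87130 × 0.81340 × 0.76450 = 0.54181
Parallel ([0.66794] and [0.54181]): 1 − (1 − 0.66794)(1 − 0.54181) = 0.84785
Series ([0.84785], F, and G): 0.84785 × 0.75490 × 0.74250 = 0.475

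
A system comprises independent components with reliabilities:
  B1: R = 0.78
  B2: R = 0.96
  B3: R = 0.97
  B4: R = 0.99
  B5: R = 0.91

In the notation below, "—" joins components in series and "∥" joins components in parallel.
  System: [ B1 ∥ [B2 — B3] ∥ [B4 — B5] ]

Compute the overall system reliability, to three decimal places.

Series (B2 and B3): 0.96000 × 0.97000 = 0.93120
Series (B4 and B5): 0.99000 × 0.91000 = 0.90090
Parallel (B1, [0.93120], and [0.90090]): 1 − (1 − 0.78000)(1 − 0.93120)(1 − 0.90090) = 0.999

0.999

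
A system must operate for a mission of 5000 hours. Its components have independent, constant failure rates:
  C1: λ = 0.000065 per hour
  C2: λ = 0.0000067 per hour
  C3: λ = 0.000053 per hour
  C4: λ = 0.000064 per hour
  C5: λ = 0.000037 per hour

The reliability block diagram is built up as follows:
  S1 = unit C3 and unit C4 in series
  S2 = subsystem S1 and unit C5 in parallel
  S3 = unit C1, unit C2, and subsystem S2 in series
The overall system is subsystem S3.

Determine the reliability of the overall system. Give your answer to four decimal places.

R(C1) = exp(−0.000065 × 5000) = 0.722527
R(C2) = exp(−0.0000067 × 5000) = 0.967055
R(C3) = exp(−0.000053 × 5000) = 0.767206
R(C4) = exp(−0.000064 × 5000) = 0.726149
R(C5) = exp(−0.000037 × 5000) = 0.831104
Series (C3 and C4): 0.767206 × 0.726149 = 0.557106
Parallel ([0.557106] and C5): 1 − (1 − 0.557106)(1 − 0.831104) = 0.925197
Series (C1, C2, and [0.925197]): 0.722527 × 0.967055 × 0.925197 = 0.6465

0.6465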